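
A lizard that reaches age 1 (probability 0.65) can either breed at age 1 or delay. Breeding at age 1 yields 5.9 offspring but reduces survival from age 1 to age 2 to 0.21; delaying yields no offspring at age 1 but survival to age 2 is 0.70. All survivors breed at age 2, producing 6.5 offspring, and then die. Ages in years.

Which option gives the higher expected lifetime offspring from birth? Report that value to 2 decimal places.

breed at age 1: R₀ = 0.65 × (5.9 + 0.21 × 6.5) = 0.65 × 7.2650 = 4.7223
delay to age 2: R₀ = 0.65 × (0.70 × 6.5) = 0.65 × 4.5500 = 2.9575
Higher: breed at age 1 (4.7223).

4.72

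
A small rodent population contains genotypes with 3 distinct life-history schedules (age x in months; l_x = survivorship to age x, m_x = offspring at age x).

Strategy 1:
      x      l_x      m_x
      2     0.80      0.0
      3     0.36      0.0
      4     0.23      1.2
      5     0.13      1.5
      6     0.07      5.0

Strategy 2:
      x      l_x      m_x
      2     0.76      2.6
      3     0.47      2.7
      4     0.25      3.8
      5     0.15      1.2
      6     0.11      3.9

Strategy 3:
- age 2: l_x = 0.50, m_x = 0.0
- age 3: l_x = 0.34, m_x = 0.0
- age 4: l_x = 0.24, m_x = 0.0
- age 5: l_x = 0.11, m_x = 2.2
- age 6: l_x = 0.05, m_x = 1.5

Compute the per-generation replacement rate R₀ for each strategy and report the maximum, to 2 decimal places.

4.80

Strategy 1: R₀ = 0.80×0.0 + 0.36×0.0 + 0.23×1.2 + 0.13×1.5 + 0.07×5.0 = 0.8210
Strategy 2: R₀ = 0.76×2.6 + 0.47×2.7 + 0.25×3.8 + 0.15×1.2 + 0.11×3.9 = 4.8040
Strategy 3: R₀ = 0.50×0.0 + 0.34×0.0 + 0.24×0.0 + 0.11×2.2 + 0.05×1.5 = 0.3170
Highest R₀: strategy 2 with 4.8040.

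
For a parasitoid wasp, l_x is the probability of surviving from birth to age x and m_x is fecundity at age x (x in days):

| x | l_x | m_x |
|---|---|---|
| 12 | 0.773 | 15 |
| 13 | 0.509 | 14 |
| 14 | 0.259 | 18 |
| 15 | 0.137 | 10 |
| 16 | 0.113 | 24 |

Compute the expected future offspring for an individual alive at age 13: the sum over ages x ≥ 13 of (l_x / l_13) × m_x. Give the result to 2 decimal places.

31.18

l_13 = 0.509. Conditional survival from age 13 to x is l_x / l_13.
  x=13: (0.509/0.509) × 14 = 14.0000
  x=14: (0.259/0.509) × 18 = 9.1591
  x=15: (0.137/0.509) × 10 = 2.6916
  x=16: (0.113/0.509) × 24 = 5.3281
Sum = 14.0000 + 9.1591 + 2.6916 + 5.3281 = 31.1788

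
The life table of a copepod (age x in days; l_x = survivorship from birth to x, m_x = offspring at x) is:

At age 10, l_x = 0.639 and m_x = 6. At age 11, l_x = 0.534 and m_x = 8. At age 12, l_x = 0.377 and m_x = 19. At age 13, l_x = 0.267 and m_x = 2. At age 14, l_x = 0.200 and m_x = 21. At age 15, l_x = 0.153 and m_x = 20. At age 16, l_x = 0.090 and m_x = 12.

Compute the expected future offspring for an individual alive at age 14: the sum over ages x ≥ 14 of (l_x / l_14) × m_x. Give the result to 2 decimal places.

41.70

l_14 = 0.200. Conditional survival from age 14 to x is l_x / l_14.
  x=14: (0.200/0.200) × 21 = 21.0000
  x=15: (0.153/0.200) × 20 = 15.3000
  x=16: (0.090/0.200) × 12 = 5.4000
Sum = 21.0000 + 15.3000 + 5.4000 = 41.7000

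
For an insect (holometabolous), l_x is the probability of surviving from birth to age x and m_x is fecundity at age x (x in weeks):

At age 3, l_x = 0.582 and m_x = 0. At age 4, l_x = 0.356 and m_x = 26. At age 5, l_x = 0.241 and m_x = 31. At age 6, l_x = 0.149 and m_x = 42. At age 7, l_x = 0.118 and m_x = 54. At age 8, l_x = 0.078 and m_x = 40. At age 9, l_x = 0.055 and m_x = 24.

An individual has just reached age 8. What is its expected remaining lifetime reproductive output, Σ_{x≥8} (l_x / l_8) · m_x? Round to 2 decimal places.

56.92

l_8 = 0.078. Conditional survival from age 8 to x is l_x / l_8.
  x=8: (0.078/0.078) × 40 = 40.0000
  x=9: (0.055/0.078) × 24 = 16.9231
Sum = 40.0000 + 16.9231 = 56.9231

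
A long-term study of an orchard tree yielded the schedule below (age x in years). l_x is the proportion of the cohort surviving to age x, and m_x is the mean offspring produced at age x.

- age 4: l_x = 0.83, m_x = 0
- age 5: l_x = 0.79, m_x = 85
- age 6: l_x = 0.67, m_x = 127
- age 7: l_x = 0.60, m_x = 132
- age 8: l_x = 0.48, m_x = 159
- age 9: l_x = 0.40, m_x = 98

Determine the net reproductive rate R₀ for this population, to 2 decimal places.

R₀ = Σ l_x m_x:
  age 4: 0.83 × 0 = 0.0000
  age 5: 0.79 × 85 = 67.1500
  age 6: 0.67 × 127 = 85.0900
  age 7: 0.60 × 132 = 79.2000
  age 8: 0.48 × 159 = 76.3200
  age 9: 0.40 × 98 = 39.2000
R₀ = 0.0000 + 67.1500 + 85.0900 + 79.2000 + 76.3200 + 39.2000 = 346.9600

346.96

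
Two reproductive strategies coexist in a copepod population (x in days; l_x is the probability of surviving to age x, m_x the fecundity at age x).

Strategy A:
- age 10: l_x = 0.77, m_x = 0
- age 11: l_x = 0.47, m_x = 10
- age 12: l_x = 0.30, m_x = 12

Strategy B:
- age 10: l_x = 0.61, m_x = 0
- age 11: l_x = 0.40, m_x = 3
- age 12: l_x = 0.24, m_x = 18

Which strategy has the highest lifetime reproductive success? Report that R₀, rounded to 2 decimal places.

8.30

Strategy A: R₀ = 0.77×0 + 0.47×10 + 0.30×12 = 8.3000
Strategy B: R₀ = 0.61×0 + 0.40×3 + 0.24×18 = 5.5200
Highest R₀: strategy A with 8.3000.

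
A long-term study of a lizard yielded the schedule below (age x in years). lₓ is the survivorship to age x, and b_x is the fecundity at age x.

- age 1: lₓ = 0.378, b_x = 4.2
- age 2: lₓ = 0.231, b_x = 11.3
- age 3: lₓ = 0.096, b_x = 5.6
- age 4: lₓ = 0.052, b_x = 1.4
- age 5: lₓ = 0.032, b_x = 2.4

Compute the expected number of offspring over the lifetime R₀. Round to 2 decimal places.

4.89

R₀ = Σ lₓ b_x:
  age 1: 0.378 × 4.2 = 1.5876
  age 2: 0.231 × 11.3 = 2.6103
  age 3: 0.096 × 5.6 = 0.5376
  age 4: 0.052 × 1.4 = 0.0728
  age 5: 0.032 × 2.4 = 0.0768
R₀ = 1.5876 + 2.6103 + 0.5376 + 0.0728 + 0.0768 = 4.8851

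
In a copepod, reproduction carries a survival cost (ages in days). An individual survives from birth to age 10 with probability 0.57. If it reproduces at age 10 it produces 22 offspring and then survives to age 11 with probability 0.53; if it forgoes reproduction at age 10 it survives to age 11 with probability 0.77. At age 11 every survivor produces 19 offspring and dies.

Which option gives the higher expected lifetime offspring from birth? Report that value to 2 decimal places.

breed at age 10: R₀ = 0.57 × (22 + 0.53 × 19) = 0.57 × 32.0700 = 18.2799
delay to age 11: R₀ = 0.57 × (0.77 × 19) = 0.57 × 14.6300 = 8.3391
Higher: breed at age 10 (18.2799).

18.28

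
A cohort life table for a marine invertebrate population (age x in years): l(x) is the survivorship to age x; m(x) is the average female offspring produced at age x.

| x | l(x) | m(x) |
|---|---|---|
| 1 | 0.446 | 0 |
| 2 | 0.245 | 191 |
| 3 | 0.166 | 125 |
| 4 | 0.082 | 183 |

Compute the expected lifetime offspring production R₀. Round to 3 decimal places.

R₀ = Σ l(x) m(x):
  age 1: 0.446 × 0 = 0.0000
  age 2: 0.245 × 191 = 46.7950
  age 3: 0.166 × 125 = 20.7500
  age 4: 0.082 × 183 = 15.0060
R₀ = 0.0000 + 46.7950 + 20.7500 + 15.0060 = 82.5510

82.551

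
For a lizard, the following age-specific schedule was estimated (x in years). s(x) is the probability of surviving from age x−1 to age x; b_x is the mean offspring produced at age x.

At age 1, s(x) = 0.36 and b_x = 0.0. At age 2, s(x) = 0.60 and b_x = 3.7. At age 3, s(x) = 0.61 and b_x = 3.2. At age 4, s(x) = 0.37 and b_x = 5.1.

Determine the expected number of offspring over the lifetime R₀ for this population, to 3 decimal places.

1.469

Survivorship from birth: l_x = s_1·s_2·…·s_x.
  l_1 = 0.36000
  l_2 = 0.21600
  l_3 = 0.13176
  l_4 = 0.04875
R₀ = Σ l_x b_x:
  age 1: 0.36000 × 0.0 = 0.0000
  age 2: 0.21600 × 3.7 = 0.7992
  age 3: 0.13176 × 3.2 = 0.4216
  age 4: 0.04875 × 5.1 = 0.2486
R₀ = 0.0000 + 0.7992 + 0.4216 + 0.2486 = 1.4695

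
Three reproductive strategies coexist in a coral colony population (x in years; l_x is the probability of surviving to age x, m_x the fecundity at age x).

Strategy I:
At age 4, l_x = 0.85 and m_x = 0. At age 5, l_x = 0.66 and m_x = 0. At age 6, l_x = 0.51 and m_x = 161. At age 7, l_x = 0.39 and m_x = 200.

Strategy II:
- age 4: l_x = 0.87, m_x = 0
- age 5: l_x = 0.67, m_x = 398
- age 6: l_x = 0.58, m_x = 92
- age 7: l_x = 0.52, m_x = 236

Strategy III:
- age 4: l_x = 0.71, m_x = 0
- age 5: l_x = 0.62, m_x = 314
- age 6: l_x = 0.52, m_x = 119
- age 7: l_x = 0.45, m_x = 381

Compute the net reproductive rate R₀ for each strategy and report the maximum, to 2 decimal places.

Strategy I: R₀ = 0.85×0 + 0.66×0 + 0.51×161 + 0.39×200 = 160.1100
Strategy II: R₀ = 0.87×0 + 0.67×398 + 0.58×92 + 0.52×236 = 442.7400
Strategy III: R₀ = 0.71×0 + 0.62×314 + 0.52×119 + 0.45×381 = 428.0100
Highest R₀: strategy II with 442.7400.

442.74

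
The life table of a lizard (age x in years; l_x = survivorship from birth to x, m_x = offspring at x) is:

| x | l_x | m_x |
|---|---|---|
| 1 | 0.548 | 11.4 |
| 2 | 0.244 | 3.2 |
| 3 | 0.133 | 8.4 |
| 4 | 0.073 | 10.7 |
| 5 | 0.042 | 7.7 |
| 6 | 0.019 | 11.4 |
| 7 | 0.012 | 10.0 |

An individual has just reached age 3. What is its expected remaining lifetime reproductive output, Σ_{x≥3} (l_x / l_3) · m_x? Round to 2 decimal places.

19.24

l_3 = 0.133. Conditional survival from age 3 to x is l_x / l_3.
  x=3: (0.133/0.133) × 8.4 = 8.4000
  x=4: (0.073/0.133) × 10.7 = 5.8729
  x=5: (0.042/0.133) × 7.7 = 2.4316
  x=6: (0.019/0.133) × 11.4 = 1.6286
  x=7: (0.012/0.133) × 10.0 = 0.9023
Sum = 8.4000 + 5.8729 + 2.4316 + 1.6286 + 0.9023 = 19.2353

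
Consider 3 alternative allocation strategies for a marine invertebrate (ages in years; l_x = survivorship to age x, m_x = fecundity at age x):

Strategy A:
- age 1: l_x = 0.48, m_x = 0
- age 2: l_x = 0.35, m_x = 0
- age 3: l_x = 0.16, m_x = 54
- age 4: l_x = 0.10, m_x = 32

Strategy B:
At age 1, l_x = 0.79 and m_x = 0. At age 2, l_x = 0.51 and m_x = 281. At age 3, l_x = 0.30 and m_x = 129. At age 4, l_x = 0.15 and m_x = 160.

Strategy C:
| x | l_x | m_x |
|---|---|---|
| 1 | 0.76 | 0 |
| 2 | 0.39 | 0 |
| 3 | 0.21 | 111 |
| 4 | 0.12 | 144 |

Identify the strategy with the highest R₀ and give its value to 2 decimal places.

Strategy A: R₀ = 0.48×0 + 0.35×0 + 0.16×54 + 0.10×32 = 11.8400
Strategy B: R₀ = 0.79×0 + 0.51×281 + 0.30×129 + 0.15×160 = 206.0100
Strategy C: R₀ = 0.76×0 + 0.39×0 + 0.21×111 + 0.12×144 = 40.5900
Highest R₀: strategy B with 206.0100.

206.01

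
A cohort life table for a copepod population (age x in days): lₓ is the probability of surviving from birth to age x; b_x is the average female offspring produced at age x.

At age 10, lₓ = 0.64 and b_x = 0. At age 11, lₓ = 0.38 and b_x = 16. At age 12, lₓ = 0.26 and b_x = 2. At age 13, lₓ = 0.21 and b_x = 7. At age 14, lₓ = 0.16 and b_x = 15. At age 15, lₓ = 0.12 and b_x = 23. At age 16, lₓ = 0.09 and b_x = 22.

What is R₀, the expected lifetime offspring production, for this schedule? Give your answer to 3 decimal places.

15.210

R₀ = Σ lₓ b_x:
  age 10: 0.64 × 0 = 0.0000
  age 11: 0.38 × 16 = 6.0800
  age 12: 0.26 × 2 = 0.5200
  age 13: 0.21 × 7 = 1.4700
  age 14: 0.16 × 15 = 2.4000
  age 15: 0.12 × 23 = 2.7600
  age 16: 0.09 × 22 = 1.9800
R₀ = 0.0000 + 6.0800 + 0.5200 + 1.4700 + 2.4000 + 2.7600 + 1.9800 = 15.2100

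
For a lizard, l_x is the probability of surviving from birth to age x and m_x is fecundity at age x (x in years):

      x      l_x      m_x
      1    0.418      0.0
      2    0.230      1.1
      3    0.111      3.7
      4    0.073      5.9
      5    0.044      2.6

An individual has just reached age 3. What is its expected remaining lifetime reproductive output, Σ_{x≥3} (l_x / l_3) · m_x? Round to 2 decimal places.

8.61

l_3 = 0.111. Conditional survival from age 3 to x is l_x / l_3.
  x=3: (0.111/0.111) × 3.7 = 3.7000
  x=4: (0.073/0.111) × 5.9 = 3.8802
  x=5: (0.044/0.111) × 2.6 = 1.0306
Sum = 3.7000 + 3.8802 + 1.0306 = 8.6108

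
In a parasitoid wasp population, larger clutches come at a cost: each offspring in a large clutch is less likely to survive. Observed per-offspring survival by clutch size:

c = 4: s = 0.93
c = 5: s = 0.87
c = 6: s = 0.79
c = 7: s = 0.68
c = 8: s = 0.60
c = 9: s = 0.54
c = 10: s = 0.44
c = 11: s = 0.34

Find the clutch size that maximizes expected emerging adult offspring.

Expected emerging adult offspring = c × s(c):
  c=4: 4 × 0.93 = 3.720
  c=5: 5 × 0.87 = 4.350
  c=6: 6 × 0.79 = 4.740
  c=7: 7 × 0.68 = 4.760
  c=8: 8 × 0.60 = 4.800
  c=9: 9 × 0.54 = 4.860
  c=10: 10 × 0.44 = 4.400
  c=11: 11 × 0.34 = 3.740
Maximum at c = 9 (4.860 emerging adult offspring).

9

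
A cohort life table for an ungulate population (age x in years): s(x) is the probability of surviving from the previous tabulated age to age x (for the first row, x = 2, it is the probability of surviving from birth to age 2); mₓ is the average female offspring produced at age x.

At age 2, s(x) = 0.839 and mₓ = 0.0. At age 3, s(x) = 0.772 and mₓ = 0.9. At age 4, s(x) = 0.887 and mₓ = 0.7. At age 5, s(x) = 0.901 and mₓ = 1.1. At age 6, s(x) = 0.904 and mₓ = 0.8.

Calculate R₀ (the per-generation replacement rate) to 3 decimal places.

Survivorship from birth: l_x = s_2·s_3·…·s_x.
  l_2 = 0.83900
  l_3 = 0.64771
  l_4 = 0.57452
  l_5 = 0.51764
  l_6 = 0.46795
R₀ = Σ l_x mₓ:
  age 2: 0.83900 × 0.0 = 0.0000
  age 3: 0.64771 × 0.9 = 0.5829
  age 4: 0.57452 × 0.7 = 0.4022
  age 5: 0.51764 × 1.1 = 0.5694
  age 6: 0.46795 × 0.8 = 0.3744
R₀ = 0.0000 + 0.5829 + 0.4022 + 0.5694 + 0.3744 = 1.9289

1.929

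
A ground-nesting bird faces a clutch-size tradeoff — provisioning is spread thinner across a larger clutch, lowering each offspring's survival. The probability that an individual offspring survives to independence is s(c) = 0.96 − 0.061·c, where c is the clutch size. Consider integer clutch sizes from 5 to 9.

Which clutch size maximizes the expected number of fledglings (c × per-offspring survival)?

Expected fledglings = c × s(c):
  c=5: 5 × 0.655 = 3.275
  c=6: 6 × 0.594 = 3.564
  c=7: 7 × 0.533 = 3.731
  c=8: 8 × 0.472 = 3.776
  c=9: 9 × 0.411 = 3.699
Maximum at c = 8 (3.776 fledglings).

8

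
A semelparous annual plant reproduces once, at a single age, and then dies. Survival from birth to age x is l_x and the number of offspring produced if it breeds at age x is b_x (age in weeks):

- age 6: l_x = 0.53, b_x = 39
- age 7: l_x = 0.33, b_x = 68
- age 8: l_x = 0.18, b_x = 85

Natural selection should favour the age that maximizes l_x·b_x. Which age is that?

Expected offspring if breeding at age x = l_x × b_x:
  age 6: 0.53 × 39 = 20.670
  age 7: 0.33 × 68 = 22.440
  age 8: 0.18 × 85 = 15.300
Maximum at age 7 (22.440).

7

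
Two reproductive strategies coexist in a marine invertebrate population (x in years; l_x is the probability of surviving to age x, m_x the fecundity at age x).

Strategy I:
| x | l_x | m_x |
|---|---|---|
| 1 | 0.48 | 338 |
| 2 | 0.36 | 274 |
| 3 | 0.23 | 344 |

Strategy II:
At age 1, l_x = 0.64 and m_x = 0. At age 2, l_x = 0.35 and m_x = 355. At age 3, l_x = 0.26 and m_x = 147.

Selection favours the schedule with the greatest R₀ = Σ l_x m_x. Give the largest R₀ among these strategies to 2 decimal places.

340.00

Strategy I: R₀ = 0.48×338 + 0.36×274 + 0.23×344 = 340.0000
Strategy II: R₀ = 0.64×0 + 0.35×355 + 0.26×147 = 162.4700
Highest R₀: strategy I with 340.0000.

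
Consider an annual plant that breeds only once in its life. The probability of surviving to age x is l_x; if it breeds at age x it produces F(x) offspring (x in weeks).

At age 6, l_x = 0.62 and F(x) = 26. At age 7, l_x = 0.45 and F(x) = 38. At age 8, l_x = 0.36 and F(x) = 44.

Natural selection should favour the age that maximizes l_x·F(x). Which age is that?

Expected offspring if breeding at age x = l_x × F(x):
  age 6: 0.62 × 26 = 16.120
  age 7: 0.45 × 38 = 17.100
  age 8: 0.36 × 44 = 15.840
Maximum at age 7 (17.100).

7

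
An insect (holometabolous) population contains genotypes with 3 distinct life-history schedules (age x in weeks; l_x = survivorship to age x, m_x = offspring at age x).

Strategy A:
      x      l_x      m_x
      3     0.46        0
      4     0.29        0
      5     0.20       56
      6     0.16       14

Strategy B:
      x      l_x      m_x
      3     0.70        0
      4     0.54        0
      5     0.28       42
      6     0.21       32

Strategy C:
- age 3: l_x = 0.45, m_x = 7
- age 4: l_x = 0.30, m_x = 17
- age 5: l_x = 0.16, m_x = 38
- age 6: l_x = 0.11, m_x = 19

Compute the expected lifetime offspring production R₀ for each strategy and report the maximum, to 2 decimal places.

Strategy A: R₀ = 0.46×0 + 0.29×0 + 0.20×56 + 0.16×14 = 13.4400
Strategy B: R₀ = 0.70×0 + 0.54×0 + 0.28×42 + 0.21×32 = 18.4800
Strategy C: R₀ = 0.45×7 + 0.30×17 + 0.16×38 + 0.11×19 = 16.4200
Highest R₀: strategy B with 18.4800.

18.48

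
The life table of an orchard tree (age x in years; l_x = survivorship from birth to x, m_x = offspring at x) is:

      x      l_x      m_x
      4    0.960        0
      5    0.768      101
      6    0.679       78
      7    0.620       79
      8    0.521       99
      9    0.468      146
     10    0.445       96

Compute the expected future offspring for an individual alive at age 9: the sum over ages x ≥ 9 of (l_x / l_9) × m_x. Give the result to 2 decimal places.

l_9 = 0.468. Conditional survival from age 9 to x is l_x / l_9.
  x=9: (0.468/0.468) × 146 = 146.0000
  x=10: (0.445/0.468) × 96 = 91.2821
Sum = 146.0000 + 91.2821 = 237.2821

237.28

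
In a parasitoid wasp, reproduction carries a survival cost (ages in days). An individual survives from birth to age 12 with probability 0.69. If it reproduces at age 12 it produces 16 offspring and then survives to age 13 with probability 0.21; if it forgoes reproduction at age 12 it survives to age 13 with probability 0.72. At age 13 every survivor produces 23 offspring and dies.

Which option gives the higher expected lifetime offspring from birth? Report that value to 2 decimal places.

14.37

breed at age 12: R₀ = 0.69 × (16 + 0.21 × 23) = 0.69 × 20.8300 = 14.3727
delay to age 13: R₀ = 0.69 × (0.72 × 23) = 0.69 × 16.5600 = 11.4264
Higher: breed at age 12 (14.3727).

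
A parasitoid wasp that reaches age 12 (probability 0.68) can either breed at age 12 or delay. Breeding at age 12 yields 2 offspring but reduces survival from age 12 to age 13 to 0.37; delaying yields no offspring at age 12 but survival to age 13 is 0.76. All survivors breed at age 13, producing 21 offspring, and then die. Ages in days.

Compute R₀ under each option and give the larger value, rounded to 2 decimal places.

10.85

breed at age 12: R₀ = 0.68 × (2 + 0.37 × 21) = 0.68 × 9.7700 = 6.6436
delay to age 13: R₀ = 0.68 × (0.76 × 21) = 0.68 × 15.9600 = 10.8528
Higher: delay to age 13 (10.8528).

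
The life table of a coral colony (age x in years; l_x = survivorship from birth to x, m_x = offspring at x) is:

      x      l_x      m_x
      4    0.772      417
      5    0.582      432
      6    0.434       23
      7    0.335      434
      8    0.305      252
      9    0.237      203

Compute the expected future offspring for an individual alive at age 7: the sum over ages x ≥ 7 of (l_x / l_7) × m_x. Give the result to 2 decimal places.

l_7 = 0.335. Conditional survival from age 7 to x is l_x / l_7.
  x=7: (0.335/0.335) × 434 = 434.0000
  x=8: (0.305/0.335) × 252 = 229.4328
  x=9: (0.237/0.335) × 203 = 143.6149
Sum = 434.0000 + 229.4328 + 143.6149 = 807.0478

807.05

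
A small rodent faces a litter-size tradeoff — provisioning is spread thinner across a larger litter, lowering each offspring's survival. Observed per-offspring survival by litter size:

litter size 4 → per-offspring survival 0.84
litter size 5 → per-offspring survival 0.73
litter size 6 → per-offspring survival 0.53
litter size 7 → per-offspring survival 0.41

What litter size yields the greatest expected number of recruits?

5

Expected recruits = c × s(c):
  c=4: 4 × 0.84 = 3.360
  c=5: 5 × 0.73 = 3.650
  c=6: 6 × 0.53 = 3.180
  c=7: 7 × 0.41 = 2.870
Maximum at c = 5 (3.650 recruits).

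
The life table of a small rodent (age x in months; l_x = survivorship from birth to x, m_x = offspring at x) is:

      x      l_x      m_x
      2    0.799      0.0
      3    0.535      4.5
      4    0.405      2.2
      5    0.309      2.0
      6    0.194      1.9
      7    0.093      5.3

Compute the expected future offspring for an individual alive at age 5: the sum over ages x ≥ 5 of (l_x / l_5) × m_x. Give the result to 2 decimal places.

4.79

l_5 = 0.309. Conditional survival from age 5 to x is l_x / l_5.
  x=5: (0.309/0.309) × 2.0 = 2.0000
  x=6: (0.194/0.309) × 1.9 = 1.1929
  x=7: (0.093/0.309) × 5.3 = 1.5951
Sum = 2.0000 + 1.1929 + 1.5951 = 4.7880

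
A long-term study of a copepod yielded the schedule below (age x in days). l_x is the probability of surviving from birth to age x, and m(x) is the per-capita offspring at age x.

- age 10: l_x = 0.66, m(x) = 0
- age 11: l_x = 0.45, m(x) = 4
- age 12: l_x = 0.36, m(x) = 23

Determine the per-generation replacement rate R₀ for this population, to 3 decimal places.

10.080

R₀ = Σ l_x m(x):
  age 10: 0.66 × 0 = 0.0000
  age 11: 0.45 × 4 = 1.8000
  age 12: 0.36 × 23 = 8.2800
R₀ = 0.0000 + 1.8000 + 8.2800 = 10.0800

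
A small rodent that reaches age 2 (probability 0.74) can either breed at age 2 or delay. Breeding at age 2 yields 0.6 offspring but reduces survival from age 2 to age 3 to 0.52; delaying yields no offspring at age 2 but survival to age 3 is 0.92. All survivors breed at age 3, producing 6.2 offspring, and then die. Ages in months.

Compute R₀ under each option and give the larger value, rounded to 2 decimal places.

4.22

breed at age 2: R₀ = 0.74 × (0.6 + 0.52 × 6.2) = 0.74 × 3.8240 = 2.8298
delay to age 3: R₀ = 0.74 × (0.92 × 6.2) = 0.74 × 5.7040 = 4.2210
Higher: delay to age 3 (4.2210).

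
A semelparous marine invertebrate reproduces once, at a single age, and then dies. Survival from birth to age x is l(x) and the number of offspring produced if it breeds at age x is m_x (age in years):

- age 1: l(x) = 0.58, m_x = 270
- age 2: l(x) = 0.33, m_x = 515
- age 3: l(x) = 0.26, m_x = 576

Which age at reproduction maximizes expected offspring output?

Expected offspring if breeding at age x = l(x) × m_x:
  age 1: 0.58 × 270 = 156.600
  age 2: 0.33 × 515 = 169.950
  age 3: 0.26 × 576 = 149.760
Maximum at age 2 (169.950).

2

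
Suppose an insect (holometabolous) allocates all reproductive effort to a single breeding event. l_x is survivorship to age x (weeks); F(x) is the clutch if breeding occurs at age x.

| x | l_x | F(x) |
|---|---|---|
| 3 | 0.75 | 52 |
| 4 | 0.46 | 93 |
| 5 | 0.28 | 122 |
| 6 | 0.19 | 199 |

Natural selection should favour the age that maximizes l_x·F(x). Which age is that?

4

Expected offspring if breeding at age x = l_x × F(x):
  age 3: 0.75 × 52 = 39.000
  age 4: 0.46 × 93 = 42.780
  age 5: 0.28 × 122 = 34.160
  age 6: 0.19 × 199 = 37.810
Maximum at age 4 (42.780).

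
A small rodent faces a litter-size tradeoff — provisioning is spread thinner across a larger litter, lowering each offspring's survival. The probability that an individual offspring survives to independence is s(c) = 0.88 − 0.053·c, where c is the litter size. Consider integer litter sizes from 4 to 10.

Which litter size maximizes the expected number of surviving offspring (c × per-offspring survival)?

Expected surviving offspring = c × s(c):
  c=4: 4 × 0.668 = 2.672
  c=5: 5 × 0.615 = 3.075
  c=6: 6 × 0.562 = 3.372
  c=7: 7 × 0.509 = 3.563
  c=8: 8 × 0.456 = 3.648
  c=9: 9 × 0.403 = 3.627
  c=10: 10 × 0.350 = 3.500
Maximum at c = 8 (3.648 surviving offspring).

8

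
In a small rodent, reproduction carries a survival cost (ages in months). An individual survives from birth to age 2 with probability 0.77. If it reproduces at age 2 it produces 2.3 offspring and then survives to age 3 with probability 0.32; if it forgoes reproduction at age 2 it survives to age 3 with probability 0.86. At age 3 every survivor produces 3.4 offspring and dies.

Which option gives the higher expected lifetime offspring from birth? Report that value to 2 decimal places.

2.61

breed at age 2: R₀ = 0.77 × (2.3 + 0.32 × 3.4) = 0.77 × 3.3880 = 2.6088
delay to age 3: R₀ = 0.77 × (0.86 × 3.4) = 0.77 × 2.9240 = 2.2515
Higher: breed at age 2 (2.6088).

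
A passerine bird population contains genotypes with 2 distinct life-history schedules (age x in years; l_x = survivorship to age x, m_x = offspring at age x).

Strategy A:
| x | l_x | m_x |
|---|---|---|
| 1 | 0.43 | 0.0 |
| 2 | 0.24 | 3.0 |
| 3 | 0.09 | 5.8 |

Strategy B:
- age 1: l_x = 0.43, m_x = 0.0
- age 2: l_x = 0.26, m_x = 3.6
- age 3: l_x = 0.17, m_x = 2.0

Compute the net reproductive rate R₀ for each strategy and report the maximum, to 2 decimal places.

Strategy A: R₀ = 0.43×0.0 + 0.24×3.0 + 0.09×5.8 = 1.2420
Strategy B: R₀ = 0.43×0.0 + 0.26×3.6 + 0.17×2.0 = 1.2760
Highest R₀: strategy B with 1.2760.

1.28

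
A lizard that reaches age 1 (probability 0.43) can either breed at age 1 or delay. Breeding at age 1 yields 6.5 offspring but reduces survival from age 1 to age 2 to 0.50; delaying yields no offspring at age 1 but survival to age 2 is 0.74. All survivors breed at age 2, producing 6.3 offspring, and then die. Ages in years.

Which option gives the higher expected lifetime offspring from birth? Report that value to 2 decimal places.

4.15

breed at age 1: R₀ = 0.43 × (6.5 + 0.50 × 6.3) = 0.43 × 9.6500 = 4.1495
delay to age 2: R₀ = 0.43 × (0.74 × 6.3) = 0.43 × 4.6620 = 2.0047
Higher: breed at age 1 (4.1495).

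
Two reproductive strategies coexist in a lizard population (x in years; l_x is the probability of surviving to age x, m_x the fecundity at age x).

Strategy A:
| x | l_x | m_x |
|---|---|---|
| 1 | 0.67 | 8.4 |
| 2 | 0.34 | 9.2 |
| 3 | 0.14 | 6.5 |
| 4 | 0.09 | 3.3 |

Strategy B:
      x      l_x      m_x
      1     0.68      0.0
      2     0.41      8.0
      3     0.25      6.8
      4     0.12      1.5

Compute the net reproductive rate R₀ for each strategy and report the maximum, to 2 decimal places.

Strategy A: R₀ = 0.67×8.4 + 0.34×9.2 + 0.14×6.5 + 0.09×3.3 = 9.9630
Strategy B: R₀ = 0.68×0.0 + 0.41×8.0 + 0.25×6.8 + 0.12×1.5 = 5.1600
Highest R₀: strategy A with 9.9630.

9.96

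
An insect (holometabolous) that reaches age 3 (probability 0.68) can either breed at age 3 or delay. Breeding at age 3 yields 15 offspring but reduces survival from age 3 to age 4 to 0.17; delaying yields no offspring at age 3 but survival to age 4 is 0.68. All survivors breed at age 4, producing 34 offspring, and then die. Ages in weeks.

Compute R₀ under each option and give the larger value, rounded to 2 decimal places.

breed at age 3: R₀ = 0.68 × (15 + 0.17 × 34) = 0.68 × 20.7800 = 14.1304
delay to age 4: R₀ = 0.68 × (0.68 × 34) = 0.68 × 23.1200 = 15.7216
Higher: delay to age 4 (15.7216).

15.72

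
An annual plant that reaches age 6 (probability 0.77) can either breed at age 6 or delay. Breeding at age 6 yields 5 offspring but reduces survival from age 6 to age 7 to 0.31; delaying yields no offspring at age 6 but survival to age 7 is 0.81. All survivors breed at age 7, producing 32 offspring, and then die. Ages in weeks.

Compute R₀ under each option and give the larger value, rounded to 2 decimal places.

breed at age 6: R₀ = 0.77 × (5 + 0.31 × 32) = 0.77 × 14.9200 = 11.4884
delay to age 7: R₀ = 0.77 × (0.81 × 32) = 0.77 × 25.9200 = 19.9584
Higher: delay to age 7 (19.9584).

19.96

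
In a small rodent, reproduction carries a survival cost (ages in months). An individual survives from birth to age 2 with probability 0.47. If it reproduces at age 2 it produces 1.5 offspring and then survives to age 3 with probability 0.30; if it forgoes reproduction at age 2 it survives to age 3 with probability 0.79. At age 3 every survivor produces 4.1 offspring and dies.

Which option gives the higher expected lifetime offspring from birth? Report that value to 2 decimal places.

breed at age 2: R₀ = 0.47 × (1.5 + 0.30 × 4.1) = 0.47 × 2.7300 = 1.2831
delay to age 3: R₀ = 0.47 × (0.79 × 4.1) = 0.47 × 3.2390 = 1.5223
Higher: delay to age 3 (1.5223).

1.52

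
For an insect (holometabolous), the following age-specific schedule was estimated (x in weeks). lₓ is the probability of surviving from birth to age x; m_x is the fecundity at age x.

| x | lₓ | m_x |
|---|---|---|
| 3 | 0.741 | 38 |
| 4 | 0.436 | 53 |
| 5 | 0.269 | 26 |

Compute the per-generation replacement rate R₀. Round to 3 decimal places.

58.260

R₀ = Σ lₓ m_x:
  age 3: 0.741 × 38 = 28.1580
  age 4: 0.436 × 53 = 23.1080
  age 5: 0.269 × 26 = 6.9940
R₀ = 28.1580 + 23.1080 + 6.9940 = 58.2600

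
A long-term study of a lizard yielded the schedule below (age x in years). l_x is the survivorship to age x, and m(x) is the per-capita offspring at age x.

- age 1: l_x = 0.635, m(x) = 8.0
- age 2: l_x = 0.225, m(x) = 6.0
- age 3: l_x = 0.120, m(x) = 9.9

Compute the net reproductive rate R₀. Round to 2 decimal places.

R₀ = Σ l_x m(x):
  age 1: 0.635 × 8.0 = 5.0800
  age 2: 0.225 × 6.0 = 1.3500
  age 3: 0.120 × 9.9 = 1.1880
R₀ = 5.0800 + 1.3500 + 1.1880 = 7.6180

7.62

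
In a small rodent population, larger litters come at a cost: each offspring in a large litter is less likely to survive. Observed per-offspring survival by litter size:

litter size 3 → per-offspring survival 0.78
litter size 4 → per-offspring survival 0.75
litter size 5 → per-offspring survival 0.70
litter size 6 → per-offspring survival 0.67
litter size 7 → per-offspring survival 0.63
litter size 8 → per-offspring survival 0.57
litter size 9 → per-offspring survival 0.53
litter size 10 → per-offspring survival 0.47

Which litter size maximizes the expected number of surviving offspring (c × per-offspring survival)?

9

Expected surviving offspring = c × s(c):
  c=3: 3 × 0.78 = 2.340
  c=4: 4 × 0.75 = 3.000
  c=5: 5 × 0.70 = 3.500
  c=6: 6 × 0.67 = 4.020
  c=7: 7 × 0.63 = 4.410
  c=8: 8 × 0.57 = 4.560
  c=9: 9 × 0.53 = 4.770
  c=10: 10 × 0.47 = 4.700
Maximum at c = 9 (4.770 surviving offspring).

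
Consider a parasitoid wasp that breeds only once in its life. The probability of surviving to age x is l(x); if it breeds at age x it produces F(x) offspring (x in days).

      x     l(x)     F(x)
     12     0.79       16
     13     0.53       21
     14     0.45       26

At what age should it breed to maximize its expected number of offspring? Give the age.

12

Expected offspring if breeding at age x = l(x) × F(x):
  age 12: 0.79 × 16 = 12.640
  age 13: 0.53 × 21 = 11.130
  age 14: 0.45 × 26 = 11.700
Maximum at age 12 (12.640).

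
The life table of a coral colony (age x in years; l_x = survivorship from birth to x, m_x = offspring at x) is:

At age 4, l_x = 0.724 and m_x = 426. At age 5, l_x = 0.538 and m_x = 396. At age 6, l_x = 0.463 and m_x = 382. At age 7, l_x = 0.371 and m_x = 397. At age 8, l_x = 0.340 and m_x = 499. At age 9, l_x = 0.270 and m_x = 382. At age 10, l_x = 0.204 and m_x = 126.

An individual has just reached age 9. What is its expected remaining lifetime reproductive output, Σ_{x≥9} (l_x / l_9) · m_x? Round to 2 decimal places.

477.20

l_9 = 0.270. Conditional survival from age 9 to x is l_x / l_9.
  x=9: (0.270/0.270) × 382 = 382.0000
  x=10: (0.204/0.270) × 126 = 95.2000
Sum = 382.0000 + 95.2000 = 477.2000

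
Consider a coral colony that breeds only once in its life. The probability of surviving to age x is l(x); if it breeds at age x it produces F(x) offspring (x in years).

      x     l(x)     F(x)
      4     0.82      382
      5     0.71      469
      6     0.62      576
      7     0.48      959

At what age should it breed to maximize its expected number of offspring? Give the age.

7

Expected offspring if breeding at age x = l(x) × F(x):
  age 4: 0.82 × 382 = 313.240
  age 5: 0.71 × 469 = 332.990
  age 6: 0.62 × 576 = 357.120
  age 7: 0.48 × 959 = 460.320
Maximum at age 7 (460.320).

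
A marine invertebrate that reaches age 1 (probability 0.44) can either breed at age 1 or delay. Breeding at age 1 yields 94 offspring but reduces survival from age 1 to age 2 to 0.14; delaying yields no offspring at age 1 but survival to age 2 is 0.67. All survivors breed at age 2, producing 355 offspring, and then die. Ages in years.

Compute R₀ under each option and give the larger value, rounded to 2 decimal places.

breed at age 1: R₀ = 0.44 × (94 + 0.14 × 355) = 0.44 × 143.7000 = 63.2280
delay to age 2: R₀ = 0.44 × (0.67 × 355) = 0.44 × 237.8500 = 104.6540
Higher: delay to age 2 (104.6540).

104.65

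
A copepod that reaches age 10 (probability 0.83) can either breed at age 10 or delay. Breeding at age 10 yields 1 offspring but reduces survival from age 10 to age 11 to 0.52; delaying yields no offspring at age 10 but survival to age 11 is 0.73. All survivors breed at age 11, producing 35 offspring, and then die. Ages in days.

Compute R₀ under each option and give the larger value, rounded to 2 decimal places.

breed at age 10: R₀ = 0.83 × (1 + 0.52 × 35) = 0.83 × 19.2000 = 15.9360
delay to age 11: R₀ = 0.83 × (0.73 × 35) = 0.83 × 25.5500 = 21.2065
Higher: delay to age 11 (21.2065).

21.21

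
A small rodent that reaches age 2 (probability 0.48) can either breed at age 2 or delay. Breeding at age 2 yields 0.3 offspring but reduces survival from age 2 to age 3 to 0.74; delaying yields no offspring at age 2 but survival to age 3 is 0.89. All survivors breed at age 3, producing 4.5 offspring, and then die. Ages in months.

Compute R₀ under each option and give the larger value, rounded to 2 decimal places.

breed at age 2: R₀ = 0.48 × (0.3 + 0.74 × 4.5) = 0.48 × 3.6300 = 1.7424
delay to age 3: R₀ = 0.48 × (0.89 × 4.5) = 0.48 × 4.0050 = 1.9224
Higher: delay to age 3 (1.9224).

1.92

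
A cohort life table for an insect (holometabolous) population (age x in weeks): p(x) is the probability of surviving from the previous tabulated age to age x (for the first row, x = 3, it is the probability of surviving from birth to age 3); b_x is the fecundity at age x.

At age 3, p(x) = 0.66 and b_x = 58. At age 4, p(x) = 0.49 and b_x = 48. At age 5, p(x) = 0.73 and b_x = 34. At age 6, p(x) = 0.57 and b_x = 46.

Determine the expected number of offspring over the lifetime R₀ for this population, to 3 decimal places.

68.020

Survivorship from birth: l_x = p_3·p_4·…·p_x.
  l_3 = 0.66000
  l_4 = 0.32340
  l_5 = 0.23608
  l_6 = 0.13457
R₀ = Σ l_x b_x:
  age 3: 0.66000 × 58 = 38.2800
  age 4: 0.32340 × 48 = 15.5232
  age 5: 0.23608 × 34 = 8.0267
  age 6: 0.13457 × 46 = 6.1902
R₀ = 38.2800 + 15.5232 + 8.0267 + 6.1902 = 68.0201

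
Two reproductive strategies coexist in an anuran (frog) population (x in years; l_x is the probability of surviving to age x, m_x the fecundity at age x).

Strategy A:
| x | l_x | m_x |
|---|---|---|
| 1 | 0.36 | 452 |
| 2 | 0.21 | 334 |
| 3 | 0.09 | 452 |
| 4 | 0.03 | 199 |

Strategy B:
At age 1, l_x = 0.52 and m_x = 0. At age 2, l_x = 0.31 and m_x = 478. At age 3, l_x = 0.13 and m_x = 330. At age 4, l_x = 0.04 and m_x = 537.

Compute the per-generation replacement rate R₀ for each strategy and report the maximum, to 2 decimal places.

279.51

Strategy A: R₀ = 0.36×452 + 0.21×334 + 0.09×452 + 0.03×199 = 279.5100
Strategy B: R₀ = 0.52×0 + 0.31×478 + 0.13×330 + 0.04×537 = 212.5600
Highest R₀: strategy A with 279.5100.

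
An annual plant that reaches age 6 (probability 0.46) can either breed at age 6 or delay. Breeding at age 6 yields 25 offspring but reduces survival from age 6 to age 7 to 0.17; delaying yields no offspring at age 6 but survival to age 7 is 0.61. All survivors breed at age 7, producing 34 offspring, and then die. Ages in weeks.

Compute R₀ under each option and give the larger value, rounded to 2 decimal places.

breed at age 6: R₀ = 0.46 × (25 + 0.17 × 34) = 0.46 × 30.7800 = 14.1588
delay to age 7: R₀ = 0.46 × (0.61 × 34) = 0.46 × 20.7400 = 9.5404
Higher: breed at age 6 (14.1588).

14.16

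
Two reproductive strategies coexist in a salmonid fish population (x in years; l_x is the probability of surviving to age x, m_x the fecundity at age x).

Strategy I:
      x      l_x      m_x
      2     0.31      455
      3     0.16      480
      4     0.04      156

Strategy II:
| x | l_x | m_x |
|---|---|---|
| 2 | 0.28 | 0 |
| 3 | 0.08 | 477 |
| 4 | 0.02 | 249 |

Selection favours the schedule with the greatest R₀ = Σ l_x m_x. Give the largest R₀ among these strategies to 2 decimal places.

224.09

Strategy I: R₀ = 0.31×455 + 0.16×480 + 0.04×156 = 224.0900
Strategy II: R₀ = 0.28×0 + 0.08×477 + 0.02×249 = 43.1400
Highest R₀: strategy I with 224.0900.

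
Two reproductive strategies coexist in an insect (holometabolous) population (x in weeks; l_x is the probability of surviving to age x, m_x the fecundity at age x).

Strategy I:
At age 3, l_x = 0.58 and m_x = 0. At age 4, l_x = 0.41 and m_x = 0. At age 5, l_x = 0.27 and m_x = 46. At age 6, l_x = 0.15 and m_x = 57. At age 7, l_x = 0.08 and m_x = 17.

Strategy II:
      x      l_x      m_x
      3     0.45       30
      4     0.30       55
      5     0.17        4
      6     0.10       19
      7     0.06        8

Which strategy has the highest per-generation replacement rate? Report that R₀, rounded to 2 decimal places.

Strategy I: R₀ = 0.58×0 + 0.41×0 + 0.27×46 + 0.15×57 + 0.08×17 = 22.3300
Strategy II: R₀ = 0.45×30 + 0.30×55 + 0.17×4 + 0.10×19 + 0.06×8 = 33.0600
Highest R₀: strategy II with 33.0600.

33.06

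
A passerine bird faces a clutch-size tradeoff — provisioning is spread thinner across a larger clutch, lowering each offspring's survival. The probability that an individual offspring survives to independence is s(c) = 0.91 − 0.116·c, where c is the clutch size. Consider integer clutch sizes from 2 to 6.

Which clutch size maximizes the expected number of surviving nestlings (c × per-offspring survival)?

4

Expected surviving nestlings = c × s(c):
  c=2: 2 × 0.678 = 1.356
  c=3: 3 × 0.562 = 1.686
  c=4: 4 × 0.446 = 1.784
  c=5: 5 × 0.330 = 1.650
  c=6: 6 × 0.214 = 1.284
Maximum at c = 4 (1.784 surviving nestlings).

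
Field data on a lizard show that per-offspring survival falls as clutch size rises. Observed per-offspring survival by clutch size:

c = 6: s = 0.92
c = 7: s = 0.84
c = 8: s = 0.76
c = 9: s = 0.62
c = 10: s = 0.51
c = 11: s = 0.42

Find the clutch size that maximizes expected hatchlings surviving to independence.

8

Expected hatchlings surviving to independence = c × s(c):
  c=6: 6 × 0.92 = 5.520
  c=7: 7 × 0.84 = 5.880
  c=8: 8 × 0.76 = 6.080
  c=9: 9 × 0.62 = 5.580
  c=10: 10 × 0.51 = 5.100
  c=11: 11 × 0.42 = 4.620
Maximum at c = 8 (6.080 hatchlings surviving to independence).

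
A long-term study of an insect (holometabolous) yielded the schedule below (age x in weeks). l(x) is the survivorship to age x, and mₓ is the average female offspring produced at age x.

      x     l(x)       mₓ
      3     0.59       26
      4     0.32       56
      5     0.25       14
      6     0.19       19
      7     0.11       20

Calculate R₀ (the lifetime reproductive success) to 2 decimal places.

R₀ = Σ l(x) mₓ:
  age 3: 0.59 × 26 = 15.3400
  age 4: 0.32 × 56 = 17.9200
  age 5: 0.25 × 14 = 3.5000
  age 6: 0.19 × 19 = 3.6100
  age 7: 0.11 × 20 = 2.2000
R₀ = 15.3400 + 17.9200 + 3.5000 + 3.6100 + 2.2000 = 42.5700

42.57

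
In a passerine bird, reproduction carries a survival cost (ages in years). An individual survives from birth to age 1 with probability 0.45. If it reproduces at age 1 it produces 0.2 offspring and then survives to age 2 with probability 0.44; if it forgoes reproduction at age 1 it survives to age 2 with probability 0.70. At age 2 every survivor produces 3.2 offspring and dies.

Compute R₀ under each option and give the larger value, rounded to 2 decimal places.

1.01

breed at age 1: R₀ = 0.45 × (0.2 + 0.44 × 3.2) = 0.45 × 1.6080 = 0.7236
delay to age 2: R₀ = 0.45 × (0.70 × 3.2) = 0.45 × 2.2400 = 1.0080
Higher: delay to age 2 (1.0080).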